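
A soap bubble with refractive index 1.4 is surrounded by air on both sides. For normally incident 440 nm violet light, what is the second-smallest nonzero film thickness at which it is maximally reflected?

Top surface (1.0 → 1.4): reflection off a higher-index medium gives a half-wave phase shift.
Ray reflecting at the bottom interface goes from n = 1.4 toward n = 1.0: no phase shift.
Net: one phase inversion between the two reflected rays.
For bright reflection here: 2 n t = (m + ½) λ.
The second-smallest nonzero thickness corresponds to m = 1: t = (m + ½) λ / (2 n) = 1.50 × 440 / (2 × 1.4) = 236 nm.

236 nm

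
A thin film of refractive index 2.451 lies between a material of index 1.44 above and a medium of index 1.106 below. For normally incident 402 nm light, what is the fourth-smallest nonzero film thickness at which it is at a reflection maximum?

287 nm

Top surface (1.44 → 2.451): reflection off a higher-index medium gives a half-wave phase shift.
Bottom surface (2.451 → 1.106): reflection off a lower-index medium gives no phase shift.
Exactly one π shift → a net half-wave offset.
With one net inversion, constructive interference in reflection requires 2 n t = (m + ½) λ.
The fourth-smallest nonzero thickness corresponds to m = 3: t = (m + ½) λ / (2 n) = 3.50 × 402 / (2 × 2.451) = 287 nm.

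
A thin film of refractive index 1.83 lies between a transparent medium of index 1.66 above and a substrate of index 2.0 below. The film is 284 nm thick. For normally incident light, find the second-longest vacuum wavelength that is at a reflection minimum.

Ray reflecting at the top interface goes from n = 1.66 toward n = 1.83: a half-wave phase shift.
At the lower boundary (n = 1.83 to n = 2.0) the reflected ray undergoes a half-wave phase shift.
Zero or two π shifts → no net half-wave offset.
With no net inversion, destructive interference in reflection requires 2 n t = (m + ½) λ.
λ = 2 n t / (m + ½). The second-longest wavelength is m = 1: λ = 2 × 1.83 × 284 / 1.50 = 693 nm.

693 nm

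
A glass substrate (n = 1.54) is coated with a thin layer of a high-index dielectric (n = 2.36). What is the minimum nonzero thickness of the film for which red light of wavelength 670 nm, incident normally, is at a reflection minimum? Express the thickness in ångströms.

At the upper boundary (n = 1.0 to n = 2.36) the reflected ray undergoes a half-wave phase shift.
Ray reflecting at the bottom interface goes from n = 2.36 toward n = 1.54: no phase shift.
Exactly one π shift → a net half-wave offset.
For minimum reflection here: 2 n t = m λ.
Minimum nonzero at m = 1: t = λ / (2 n) = 670 / (2 × 2.36) = 142 nm.

1419 Å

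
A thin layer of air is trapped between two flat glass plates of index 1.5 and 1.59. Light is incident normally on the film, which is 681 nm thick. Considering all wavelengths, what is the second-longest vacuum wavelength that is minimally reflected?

681 nm

Ray reflecting at the top interface goes from n = 1.5 toward n = 1.0: no phase shift.
At the lower boundary (n = 1.0 to n = 1.59) the reflected ray undergoes a half-wave phase shift.
Exactly one π shift → a net half-wave offset.
So the condition for destructive reflection is 2 n t = m λ.
λ = 2 n t / m. The second-longest wavelength is m = 2: λ = 2 × 1.0 × 681 / 2.00 = 681 nm.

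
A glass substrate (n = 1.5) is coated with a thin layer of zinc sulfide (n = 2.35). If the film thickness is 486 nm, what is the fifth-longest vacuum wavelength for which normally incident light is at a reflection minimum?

Ray reflecting at the top interface goes from n = 1.0 toward n = 2.35: a half-wave phase shift.
At the lower boundary (n = 2.35 to n = 1.5) the reflected ray undergoes no phase shift.
Exactly one π shift → a net half-wave offset.
So the condition for destructive reflection is 2 n t = m λ.
λ = 2 n t / m. The fifth-longest wavelength is m = 5: λ = 2 × 2.35 × 486 / 5.00 = 457 nm.

457 nm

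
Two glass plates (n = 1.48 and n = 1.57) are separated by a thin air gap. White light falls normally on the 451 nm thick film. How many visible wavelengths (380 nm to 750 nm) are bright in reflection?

Top surface (1.48 → 1.0): reflection off a lower-index medium gives no phase shift.
Bottom surface (1.0 → 1.57): reflection off a higher-index medium gives a half-wave phase shift.
Exactly one π shift → a net half-wave offset.
So the condition for constructive reflection is 2 n t = (m + ½) λ.
λ = 2 n t / (m + ½) = 902 / (m + ½) nm.
m=0: 1804 nm (IR); m=1: 601 nm (visible); m=2: 361 nm (UV).

1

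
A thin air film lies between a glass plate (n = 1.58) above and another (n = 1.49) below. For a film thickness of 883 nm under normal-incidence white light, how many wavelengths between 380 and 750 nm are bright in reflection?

3

Top surface (1.58 → 1.0): reflection off a lower-index medium gives no phase shift.
At the lower boundary (n = 1.0 to n = 1.49) the reflected ray undergoes a half-wave phase shift.
Exactly one π shift → a net half-wave offset.
So the condition for constructive reflection is 2 n t = (m + ½) λ.
λ = 2 n t / (m + ½) = 1766 / (m + ½) nm.
m=1: 1177 nm (IR); m=2: 706 nm (visible); m=3: 505 nm (visible); m=4: 392 nm (visible); m=5: 321 nm (UV).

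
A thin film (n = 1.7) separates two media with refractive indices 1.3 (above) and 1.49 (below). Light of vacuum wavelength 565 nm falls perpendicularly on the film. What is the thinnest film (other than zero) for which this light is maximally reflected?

83.1 nm

Ray reflecting at the top interface goes from n = 1.3 toward n = 1.7: a half-wave phase shift.
At the lower boundary (n = 1.7 to n = 1.49) the reflected ray undergoes no phase shift.
The two reflections differ by half a wavelength.
For strong reflection here: 2 n t = (m + ½) λ.
Minimum at m = 0: t = λ / (4 n) = 565 / (4 × 1.7) = 83.1 nm.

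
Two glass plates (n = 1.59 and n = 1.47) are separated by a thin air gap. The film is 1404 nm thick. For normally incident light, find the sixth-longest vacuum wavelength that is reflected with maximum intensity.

511 nm

At the upper boundary (n = 1.59 to n = 1.0) the reflected ray undergoes no phase shift.
Bottom surface (1.0 → 1.47): reflection off a higher-index medium gives a half-wave phase shift.
Net: one phase inversion between the two reflected rays.
For bright reflection here: 2 n t = (m + ½) λ.
λ = 2 n t / (m + ½). The sixth-longest wavelength is m = 5: λ = 2 × 1.0 × 1404 / 5.50 = 511 nm.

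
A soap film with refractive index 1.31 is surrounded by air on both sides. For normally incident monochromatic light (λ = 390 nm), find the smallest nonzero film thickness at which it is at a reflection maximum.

74.4 nm

Ray reflecting at the top interface goes from n = 1.0 toward n = 1.31: a half-wave phase shift.
Ray reflecting at the bottom interface goes from n = 1.31 toward n = 1.0: no phase shift.
Net: one phase inversion between the two reflected rays.
So the condition for constructive reflection is 2 n t = (m + ½) λ.
Minimum at m = 0: t = λ / (4 n) = 390 / (4 × 1.31) = 74.4 nm.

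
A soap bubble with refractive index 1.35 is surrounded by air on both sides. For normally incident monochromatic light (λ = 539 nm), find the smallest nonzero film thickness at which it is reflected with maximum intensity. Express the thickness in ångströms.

Top surface (1.0 → 1.35): reflection off a higher-index medium gives a half-wave phase shift.
Ray reflecting at the bottom interface goes from n = 1.35 toward n = 1.0: no phase shift.
Net: one phase inversion between the two reflected rays.
So the condition for constructive reflection is 2 n t = (m + ½) λ.
Minimum at m = 0: t = λ / (4 n) = 539 / (4 × 1.35) = 99.8 nm.

998 Å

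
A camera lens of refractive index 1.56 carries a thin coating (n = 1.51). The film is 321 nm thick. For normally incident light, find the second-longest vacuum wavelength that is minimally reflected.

At the upper boundary (n = 1.0 to n = 1.51) the reflected ray undergoes a half-wave phase shift.
Ray reflecting at the bottom interface goes from n = 1.51 toward n = 1.56: a half-wave phase shift.
Zero or two π shifts → no net half-wave offset.
For dark reflection here: 2 n t = (m + ½) λ.
λ = 2 n t / (m + ½). The second-longest wavelength is m = 1: λ = 2 × 1.51 × 321 / 1.50 = 646 nm.

646 nm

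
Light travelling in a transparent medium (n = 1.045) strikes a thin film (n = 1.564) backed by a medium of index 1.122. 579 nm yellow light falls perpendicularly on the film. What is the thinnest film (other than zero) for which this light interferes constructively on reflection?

92.6 nm

Top surface (1.045 → 1.564): reflection off a higher-index medium gives a half-wave phase shift.
At the lower boundary (n = 1.564 to n = 1.122) the reflected ray undergoes no phase shift.
Exactly one π shift → a net half-wave offset.
So the condition for constructive reflection is 2 n t = (m + ½) λ.
Minimum at m = 0: t = λ / (4 n) = 579 / (4 × 1.564) = 92.6 nm.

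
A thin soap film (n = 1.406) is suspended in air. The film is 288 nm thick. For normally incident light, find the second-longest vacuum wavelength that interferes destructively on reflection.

405 nm

At the upper boundary (n = 1.0 to n = 1.406) the reflected ray undergoes a half-wave phase shift.
At the lower boundary (n = 1.406 to n = 1.0) the reflected ray undergoes no phase shift.
Exactly one π shift → a net half-wave offset.
With one net inversion, destructive interference in reflection requires 2 n t = m λ.
λ = 2 n t / m. The second-longest wavelength is m = 2: λ = 2 × 1.406 × 288 / 2.00 = 405 nm.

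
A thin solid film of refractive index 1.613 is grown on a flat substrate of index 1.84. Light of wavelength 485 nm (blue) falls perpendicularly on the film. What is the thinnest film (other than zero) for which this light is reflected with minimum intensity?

Top surface (1.0 → 1.613): reflection off a higher-index medium gives a half-wave phase shift.
Bottom surface (1.613 → 1.84): reflection off a higher-index medium gives a half-wave phase shift.
Net: no relative phase inversion (both shifts match).
With no net inversion, destructive interference in reflection requires 2 n t = (m + ½) λ.
Minimum at m = 0: t = λ / (4 n) = 485 / (4 × 1.613) = 75.2 nm.

75.2 nm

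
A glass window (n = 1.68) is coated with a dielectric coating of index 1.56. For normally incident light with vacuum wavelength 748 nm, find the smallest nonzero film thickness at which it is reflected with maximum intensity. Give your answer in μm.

0.240 μm

Top surface (1.0 → 1.56): reflection off a higher-index medium gives a half-wave phase shift.
At the lower boundary (n = 1.56 to n = 1.68) the reflected ray undergoes a half-wave phase shift.
Zero or two π shifts → no net half-wave offset.
So the condition for constructive reflection is 2 n t = m λ.
Minimum nonzero at m = 1: t = λ / (2 n) = 748 / (2 × 1.56) = 240 nm.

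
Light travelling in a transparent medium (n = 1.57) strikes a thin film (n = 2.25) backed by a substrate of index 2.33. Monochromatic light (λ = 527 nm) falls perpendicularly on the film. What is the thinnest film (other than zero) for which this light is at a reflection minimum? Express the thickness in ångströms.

Ray reflecting at the top interface goes from n = 1.57 toward n = 2.25: a half-wave phase shift.
Ray reflecting at the bottom interface goes from n = 2.25 toward n = 2.33: a half-wave phase shift.
Zero or two π shifts → no net half-wave offset.
With no net inversion, destructive interference in reflection requires 2 n t = (m + ½) λ.
Minimum at m = 0: t = λ / (4 n) = 527 / (4 × 2.25) = 58.6 nm.

586 Å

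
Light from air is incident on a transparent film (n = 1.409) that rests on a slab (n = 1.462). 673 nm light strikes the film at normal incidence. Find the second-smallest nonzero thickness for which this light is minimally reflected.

Ray reflecting at the top interface goes from n = 1.0 toward n = 1.409: a half-wave phase shift.
At the lower boundary (n = 1.409 to n = 1.462) the reflected ray undergoes a half-wave phase shift.
The two reflections carry the same phase change, so no net offset.
So the condition for destructive reflection is 2 n t = (m + ½) λ.
The second-smallest nonzero thickness corresponds to m = 1: t = (m + ½) λ / (2 n) = 1.50 × 673 / (2 × 1.409) = 358 nm.

358 nm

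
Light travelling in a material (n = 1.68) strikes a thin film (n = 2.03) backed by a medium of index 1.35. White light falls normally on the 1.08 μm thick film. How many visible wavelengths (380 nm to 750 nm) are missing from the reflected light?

6

Top surface (1.68 → 2.03): reflection off a higher-index medium gives a half-wave phase shift.
At the lower boundary (n = 2.03 to n = 1.35) the reflected ray undergoes no phase shift.
The two reflections differ by half a wavelength.
With one net inversion, destructive interference in reflection requires 2 n t = m λ.
λ = 2 n t / m = 4385 / m nm.
m=5: 877 nm (IR); m=6: 731 nm (visible); m=7: 626 nm (visible); m=8: 548 nm (visible); m=9: 487 nm (visible); m=10: 438 nm (visible); m=11: 399 nm (visible); m=12: 365 nm (UV).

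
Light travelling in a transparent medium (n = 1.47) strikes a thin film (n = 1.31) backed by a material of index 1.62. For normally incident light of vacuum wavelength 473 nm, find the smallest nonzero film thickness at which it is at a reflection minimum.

Ray reflecting at the top interface goes from n = 1.47 toward n = 1.31: no phase shift.
At the lower boundary (n = 1.31 to n = 1.62) the reflected ray undergoes a half-wave phase shift.
The two reflections differ by half a wavelength.
So the condition for destructive reflection is 2 n t = m λ.
Minimum nonzero at m = 1: t = λ / (2 n) = 473 / (2 × 1.31) = 181 nm.

181 nm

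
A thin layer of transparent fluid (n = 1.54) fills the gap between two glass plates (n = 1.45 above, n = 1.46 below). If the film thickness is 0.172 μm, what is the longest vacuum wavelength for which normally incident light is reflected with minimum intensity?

530 nm

At the upper boundary (n = 1.45 to n = 1.54) the reflected ray undergoes a half-wave phase shift.
At the lower boundary (n = 1.54 to n = 1.46) the reflected ray undergoes no phase shift.
Net: one phase inversion between the two reflected rays.
So the condition for destructive reflection is 2 n t = m λ.
λ = 2 n t / m. The longest wavelength is m = 1: λ = 2 × 1.54 × 172 / 1.00 = 530 nm.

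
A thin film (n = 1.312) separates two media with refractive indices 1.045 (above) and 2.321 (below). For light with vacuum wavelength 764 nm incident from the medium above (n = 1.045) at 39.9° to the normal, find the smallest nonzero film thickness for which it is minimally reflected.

169 nm

At the upper boundary (n = 1.045 to n = 1.312) the reflected ray undergoes a half-wave phase shift.
At the lower boundary (n = 1.312 to n = 2.321) the reflected ray undergoes a half-wave phase shift.
Zero or two π shifts → no net half-wave offset.
So the condition for destructive reflection is 2 n t cos θ_r = (m + ½) λ.
Snell's law: 1.045 sin 39.9° = 1.312 sin θ_r → sin θ_r = 0.511, cos θ_r = 0.860.
Minimum at m = 0: t = λ / (4 n cos θ_r) = 764 / (4 × 1.312 × 0.860) = 169 nm.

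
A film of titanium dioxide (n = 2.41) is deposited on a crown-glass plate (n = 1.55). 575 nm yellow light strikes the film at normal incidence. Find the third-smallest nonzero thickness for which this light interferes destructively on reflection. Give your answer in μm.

0.358 μm

Top surface (1.0 → 2.41): reflection off a higher-index medium gives a half-wave phase shift.
Bottom surface (2.41 → 1.55): reflection off a lower-index medium gives no phase shift.
The two reflections differ by half a wavelength.
With one net inversion, destructive interference in reflection requires 2 n t = m λ.
The third-smallest nonzero thickness corresponds to m = 3: t = m λ / (2 n) = 3.00 × 575 / (2 × 2.41) = 358 nm.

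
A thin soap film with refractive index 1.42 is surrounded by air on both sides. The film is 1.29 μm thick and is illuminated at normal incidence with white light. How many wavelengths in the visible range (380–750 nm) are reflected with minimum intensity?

5

Top surface (1.0 → 1.42): reflection off a higher-index medium gives a half-wave phase shift.
Bottom surface (1.42 → 1.0): reflection off a lower-index medium gives no phase shift.
Net: one phase inversion between the two reflected rays.
With one net inversion, destructive interference in reflection requires 2 n t = m λ.
λ = 2 n t / m = 3664 / m nm.
m=4: 916 nm (IR); m=5: 733 nm (visible); m=6: 611 nm (visible); m=7: 523 nm (visible); m=8: 458 nm (visible); m=9: 407 nm (visible); m=10: 366 nm (UV).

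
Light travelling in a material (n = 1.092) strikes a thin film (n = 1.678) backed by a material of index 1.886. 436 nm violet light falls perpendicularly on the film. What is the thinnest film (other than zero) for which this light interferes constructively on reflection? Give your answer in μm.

0.130 μm

Top surface (1.092 → 1.678): reflection off a higher-index medium gives a half-wave phase shift.
At the lower boundary (n = 1.678 to n = 1.886) the reflected ray undergoes a half-wave phase shift.
Zero or two π shifts → no net half-wave offset.
For bright reflection here: 2 n t = m λ.
Minimum nonzero at m = 1: t = λ / (2 n) = 436 / (2 × 1.678) = 130 nm.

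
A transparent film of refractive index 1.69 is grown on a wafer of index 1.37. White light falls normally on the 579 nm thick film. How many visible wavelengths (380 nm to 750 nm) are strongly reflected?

At the upper boundary (n = 1.0 to n = 1.69) the reflected ray undergoes a half-wave phase shift.
At the lower boundary (n = 1.69 to n = 1.37) the reflected ray undergoes no phase shift.
Exactly one π shift → a net half-wave offset.
For strong reflection here: 2 n t = (m + ½) λ.
λ = 2 n t / (m + ½) = 1957 / (m + ½) nm.
m=2: 783 nm (IR); m=3: 559 nm (visible); m=4: 435 nm (visible); m=5: 356 nm (UV).

2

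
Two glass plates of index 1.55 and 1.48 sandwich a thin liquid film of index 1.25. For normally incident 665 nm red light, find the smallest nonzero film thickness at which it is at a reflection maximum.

133 nm

Ray reflecting at the top interface goes from n = 1.55 toward n = 1.25: no phase shift.
At the lower boundary (n = 1.25 to n = 1.48) the reflected ray undergoes a half-wave phase shift.
Exactly one π shift → a net half-wave offset.
With one net inversion, constructive interference in reflection requires 2 n t = (m + ½) λ.
Minimum at m = 0: t = λ / (4 n) = 665 / (4 × 1.25) = 133 nm.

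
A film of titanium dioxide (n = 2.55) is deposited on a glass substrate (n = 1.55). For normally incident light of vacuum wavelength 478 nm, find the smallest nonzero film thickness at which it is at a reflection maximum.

Ray reflecting at the top interface goes from n = 1.0 toward n = 2.55: a half-wave phase shift.
Ray reflecting at the bottom interface goes from n = 2.55 toward n = 1.55: no phase shift.
The two reflections differ by half a wavelength.
With one net inversion, constructive interference in reflection requires 2 n t = (m + ½) λ.
Minimum at m = 0: t = λ / (4 n) = 478 / (4 × 2.55) = 46.9 nm.

46.9 nm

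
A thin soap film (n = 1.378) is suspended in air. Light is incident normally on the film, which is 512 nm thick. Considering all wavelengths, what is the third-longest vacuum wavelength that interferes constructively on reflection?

At the upper boundary (n = 1.0 to n = 1.378) the reflected ray undergoes a half-wave phase shift.
At the lower boundary (n = 1.378 to n = 1.0) the reflected ray undergoes no phase shift.
The two reflections differ by half a wavelength.
For bright reflection here: 2 n t = (m + ½) λ.
λ = 2 n t / (m + ½). The third-longest wavelength is m = 2: λ = 2 × 1.378 × 512 / 2.50 = 564 nm.

564 nm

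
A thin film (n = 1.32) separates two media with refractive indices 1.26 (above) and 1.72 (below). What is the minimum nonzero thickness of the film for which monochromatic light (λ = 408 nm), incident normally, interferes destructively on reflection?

Top surface (1.26 → 1.32): reflection off a higher-index medium gives a half-wave phase shift.
At the lower boundary (n = 1.32 to n = 1.72) the reflected ray undergoes a half-wave phase shift.
Zero or two π shifts → no net half-wave offset.
So the condition for destructive reflection is 2 n t = (m + ½) λ.
Minimum at m = 0: t = λ / (4 n) = 408 / (4 × 1.32) = 77.3 nm.

77.3 nm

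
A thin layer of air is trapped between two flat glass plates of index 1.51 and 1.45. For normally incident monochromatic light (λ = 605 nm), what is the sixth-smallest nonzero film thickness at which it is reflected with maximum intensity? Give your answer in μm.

1.66 μm

At the upper boundary (n = 1.51 to n = 1.0) the reflected ray undergoes no phase shift.
Bottom surface (1.0 → 1.45): reflection off a higher-index medium gives a half-wave phase shift.
Net: one phase inversion between the two reflected rays.
For bright reflection here: 2 n t = (m + ½) λ.
The sixth-smallest nonzero thickness corresponds to m = 5: t = (m + ½) λ / (2 n) = 5.50 × 605 / (2 × 1.0) = 1664 nm.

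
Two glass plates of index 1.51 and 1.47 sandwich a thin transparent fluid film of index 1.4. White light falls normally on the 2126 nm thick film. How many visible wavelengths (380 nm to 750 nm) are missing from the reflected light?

Top surface (1.51 → 1.4): reflection off a lower-index medium gives no phase shift.
Ray reflecting at the bottom interface goes from n = 1.4 toward n = 1.47: a half-wave phase shift.
Exactly one π shift → a net half-wave offset.
For dark reflection here: 2 n t = m λ.
λ = 2 n t / m = 5953 / m nm.
m=7: 850 nm (IR); m=8: 744 nm (visible); m=9: 661 nm (visible); m=10: 595 nm (visible); m=11: 541 nm (visible); m=12: 496 nm (visible); m=13: 458 nm (visible); m=14: 425 nm (visible); m=15: 397 nm (visible); m=16: 372 nm (UV).

8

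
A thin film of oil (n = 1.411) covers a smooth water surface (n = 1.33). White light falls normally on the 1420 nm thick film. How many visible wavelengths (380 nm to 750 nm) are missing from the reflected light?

5

At the upper boundary (n = 1.0 to n = 1.411) the reflected ray undergoes a half-wave phase shift.
Bottom surface (1.411 → 1.33): reflection off a lower-index medium gives no phase shift.
Exactly one π shift → a net half-wave offset.
For weak reflection here: 2 n t = m λ.
λ = 2 n t / m = 4007 / m nm.
m=5: 801 nm (IR); m=6: 668 nm (visible); m=7: 572 nm (visible); m=8: 501 nm (visible); m=9: 445 nm (visible); m=10: 401 nm (visible); m=11: 364 nm (UV).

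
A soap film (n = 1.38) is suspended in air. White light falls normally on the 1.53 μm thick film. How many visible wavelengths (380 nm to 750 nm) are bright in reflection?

At the upper boundary (n = 1.0 to n = 1.38) the reflected ray undergoes a half-wave phase shift.
Ray reflecting at the bottom interface goes from n = 1.38 toward n = 1.0: no phase shift.
Net: one phase inversion between the two reflected rays.
With one net inversion, constructive interference in reflection requires 2 n t = (m + ½) λ.
λ = 2 n t / (m + ½) = 4223 / (m + ½) nm.
m=5: 768 nm (IR); m=6: 650 nm (visible); m=7: 563 nm (visible); m=8: 497 nm (visible); m=9: 445 nm (visible); m=10: 402 nm (visible); m=11: 367 nm (UV).

5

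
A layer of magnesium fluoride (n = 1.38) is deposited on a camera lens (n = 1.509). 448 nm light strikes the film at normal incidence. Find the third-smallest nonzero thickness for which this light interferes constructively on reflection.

487 nm

Ray reflecting at the top interface goes from n = 1.0 toward n = 1.38: a half-wave phase shift.
At the lower boundary (n = 1.38 to n = 1.509) the reflected ray undergoes a half-wave phase shift.
Zero or two π shifts → no net half-wave offset.
For maximum reflection here: 2 n t = m λ.
The third-smallest nonzero thickness corresponds to m = 3: t = m λ / (2 n) = 3.00 × 448 / (2 × 1.38) = 487 nm.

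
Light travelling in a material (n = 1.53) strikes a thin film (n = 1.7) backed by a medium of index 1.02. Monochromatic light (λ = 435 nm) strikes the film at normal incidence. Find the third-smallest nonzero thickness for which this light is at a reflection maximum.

Top surface (1.53 → 1.7): reflection off a higher-index medium gives a half-wave phase shift.
Ray reflecting at the bottom interface goes from n = 1.7 toward n = 1.02: no phase shift.
The two reflections differ by half a wavelength.
So the condition for constructive reflection is 2 n t = (m + ½) λ.
The third-smallest nonzero thickness corresponds to m = 2: t = (m + ½) λ / (2 n) = 2.50 × 435 / (2 × 1.7) = 320 nm.

320 nm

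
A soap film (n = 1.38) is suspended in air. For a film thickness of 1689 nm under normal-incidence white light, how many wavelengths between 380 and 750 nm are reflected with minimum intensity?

6

At the upper boundary (n = 1.0 to n = 1.38) the reflected ray undergoes a half-wave phase shift.
Bottom surface (1.38 → 1.0): reflection off a lower-index medium gives no phase shift.
Exactly one π shift → a net half-wave offset.
So the condition for destructive reflection is 2 n t = m λ.
λ = 2 n t / m = 4662 / m nm.
m=6: 777 nm (IR); m=7: 666 nm (visible); m=8: 583 nm (visible); m=9: 518 nm (visible); m=10: 466 nm (visible); m=11: 424 nm (visible); m=12: 388 nm (visible); m=13: 359 nm (UV).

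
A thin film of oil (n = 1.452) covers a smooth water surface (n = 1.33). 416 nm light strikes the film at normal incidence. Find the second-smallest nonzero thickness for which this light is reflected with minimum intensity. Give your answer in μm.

0.287 μm

Top surface (1.0 → 1.452): reflection off a higher-index medium gives a half-wave phase shift.
Ray reflecting at the bottom interface goes from n = 1.452 toward n = 1.33: no phase shift.
Net: one phase inversion between the two reflected rays.
For weak reflection here: 2 n t = m λ.
The second-smallest nonzero thickness corresponds to m = 2: t = m λ / (2 n) = 2.00 × 416 / (2 × 1.452) = 287 nm.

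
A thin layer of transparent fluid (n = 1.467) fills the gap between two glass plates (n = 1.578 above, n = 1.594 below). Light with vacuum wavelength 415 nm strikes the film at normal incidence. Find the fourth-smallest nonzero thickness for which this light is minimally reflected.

Top surface (1.578 → 1.467): reflection off a lower-index medium gives no phase shift.
Ray reflecting at the bottom interface goes from n = 1.467 toward n = 1.594: a half-wave phase shift.
The two reflections differ by half a wavelength.
With one net inversion, destructive interference in reflection requires 2 n t = m λ.
The fourth-smallest nonzero thickness corresponds to m = 4: t = m λ / (2 n) = 4.00 × 415 / (2 × 1.467) = 566 nm.

566 nm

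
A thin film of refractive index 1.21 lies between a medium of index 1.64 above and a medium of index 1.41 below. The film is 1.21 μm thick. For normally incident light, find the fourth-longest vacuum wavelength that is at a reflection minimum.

Ray reflecting at the top interface goes from n = 1.64 toward n = 1.21: no phase shift.
Ray reflecting at the bottom interface goes from n = 1.21 toward n = 1.41: a half-wave phase shift.
The two reflections differ by half a wavelength.
With one net inversion, destructive interference in reflection requires 2 n t = m λ.
λ = 2 n t / m. The fourth-longest wavelength is m = 4: λ = 2 × 1.21 × 1210 / 4.00 = 732 nm.

732 nm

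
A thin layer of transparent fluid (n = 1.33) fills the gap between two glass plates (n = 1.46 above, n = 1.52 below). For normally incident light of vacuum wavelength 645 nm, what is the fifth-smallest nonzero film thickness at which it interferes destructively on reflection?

1212 nm

Top surface (1.46 → 1.33): reflection off a lower-index medium gives no phase shift.
Ray reflecting at the bottom interface goes from n = 1.33 toward n = 1.52: a half-wave phase shift.
Exactly one π shift → a net half-wave offset.
So the condition for destructive reflection is 2 n t = m λ.
The fifth-smallest nonzero thickness corresponds to m = 5: t = m λ / (2 n) = 5.00 × 645 / (2 × 1.33) = 1212 nm.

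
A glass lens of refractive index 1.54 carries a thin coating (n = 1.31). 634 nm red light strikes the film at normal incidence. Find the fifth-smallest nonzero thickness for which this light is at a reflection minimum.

1089 nm

At the upper boundary (n = 1.0 to n = 1.31) the reflected ray undergoes a half-wave phase shift.
Ray reflecting at the bottom interface goes from n = 1.31 toward n = 1.54: a half-wave phase shift.
The two reflections carry the same phase change, so no net offset.
So the condition for destructive reflection is 2 n t = (m + ½) λ.
The fifth-smallest nonzero thickness corresponds to m = 4: t = (m + ½) λ / (2 n) = 4.50 × 634 / (2 × 1.31) = 1089 nm.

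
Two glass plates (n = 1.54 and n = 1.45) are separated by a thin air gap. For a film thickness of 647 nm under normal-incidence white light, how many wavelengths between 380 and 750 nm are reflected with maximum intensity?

At the upper boundary (n = 1.54 to n = 1.0) the reflected ray undergoes no phase shift.
Ray reflecting at the bottom interface goes from n = 1.0 toward n = 1.45: a half-wave phase shift.
Net: one phase inversion between the two reflected rays.
So the condition for constructive reflection is 2 n t = (m + ½) λ.
λ = 2 n t / (m + ½) = 1294 / (m + ½) nm.
m=1: 863 nm (IR); m=2: 518 nm (visible); m=3: 370 nm (UV).

1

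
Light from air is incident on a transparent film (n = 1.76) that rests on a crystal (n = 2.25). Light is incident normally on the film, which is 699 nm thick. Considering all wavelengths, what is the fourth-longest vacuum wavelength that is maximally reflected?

615 nm

Top surface (1.0 → 1.76): reflection off a higher-index medium gives a half-wave phase shift.
Ray reflecting at the bottom interface goes from n = 1.76 toward n = 2.25: a half-wave phase shift.
The two reflections carry the same phase change, so no net offset.
With no net inversion, constructive interference in reflection requires 2 n t = m λ.
λ = 2 n t / m. The fourth-longest wavelength is m = 4: λ = 2 × 1.76 × 699 / 4.00 = 615 nm.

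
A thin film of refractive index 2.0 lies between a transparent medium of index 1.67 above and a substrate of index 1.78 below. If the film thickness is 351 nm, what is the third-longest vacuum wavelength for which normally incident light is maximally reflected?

562 nm

At the upper boundary (n = 1.67 to n = 2.0) the reflected ray undergoes a half-wave phase shift.
At the lower boundary (n = 2.0 to n = 1.78) the reflected ray undergoes no phase shift.
Net: one phase inversion between the two reflected rays.
For maximum reflection here: 2 n t = (m + ½) λ.
λ = 2 n t / (m + ½). The third-longest wavelength is m = 2: λ = 2 × 2.0 × 351 / 2.50 = 562 nm.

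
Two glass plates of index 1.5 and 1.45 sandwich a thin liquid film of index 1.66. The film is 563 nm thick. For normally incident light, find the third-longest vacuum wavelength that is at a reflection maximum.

At the upper boundary (n = 1.5 to n = 1.66) the reflected ray undergoes a half-wave phase shift.
Bottom surface (1.66 → 1.45): reflection off a lower-index medium gives no phase shift.
Net: one phase inversion between the two reflected rays.
So the condition for constructive reflection is 2 n t = (m + ½) λ.
λ = 2 n t / (m + ½). The third-longest wavelength is m = 2: λ = 2 × 1.66 × 563 / 2.50 = 748 nm.

748 nm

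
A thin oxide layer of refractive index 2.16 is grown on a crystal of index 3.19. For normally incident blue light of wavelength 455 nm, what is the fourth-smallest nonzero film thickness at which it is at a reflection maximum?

Top surface (1.0 → 2.16): reflection off a higher-index medium gives a half-wave phase shift.
Bottom surface (2.16 → 3.19): reflection off a higher-index medium gives a half-wave phase shift.
Zero or two π shifts → no net half-wave offset.
So the condition for constructive reflection is 2 n t = m λ.
The fourth-smallest nonzero thickness corresponds to m = 4: t = m λ / (2 n) = 4.00 × 455 / (2 × 2.16) = 421 nm.

421 nm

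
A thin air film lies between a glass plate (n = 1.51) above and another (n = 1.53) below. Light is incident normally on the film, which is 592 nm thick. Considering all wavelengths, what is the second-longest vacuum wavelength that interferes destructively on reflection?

At the upper boundary (n = 1.51 to n = 1.0) the reflected ray undergoes no phase shift.
At the lower boundary (n = 1.0 to n = 1.53) the reflected ray undergoes a half-wave phase shift.
Net: one phase inversion between the two reflected rays.
For weak reflection here: 2 n t = m λ.
λ = 2 n t / m. The second-longest wavelength is m = 2: λ = 2 × 1.0 × 592 / 2.00 = 592 nm.

592 nm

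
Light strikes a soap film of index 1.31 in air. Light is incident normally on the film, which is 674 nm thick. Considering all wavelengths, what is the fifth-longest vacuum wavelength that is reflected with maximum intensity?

At the upper boundary (n = 1.0 to n = 1.31) the reflected ray undergoes a half-wave phase shift.
Bottom surface (1.31 → 1.0): reflection off a lower-index medium gives no phase shift.
Net: one phase inversion between the two reflected rays.
So the condition for constructive reflection is 2 n t = (m + ½) λ.
λ = 2 n t / (m + ½). The fifth-longest wavelength is m = 4: λ = 2 × 1.31 × 674 / 4.50 = 392 nm.

392 nm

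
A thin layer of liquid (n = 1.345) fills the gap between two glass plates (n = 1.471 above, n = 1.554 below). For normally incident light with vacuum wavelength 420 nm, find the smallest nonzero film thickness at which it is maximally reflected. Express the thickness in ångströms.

781 Å

At the upper boundary (n = 1.471 to n = 1.345) the reflected ray undergoes no phase shift.
Bottom surface (1.345 → 1.554): reflection off a higher-index medium gives a half-wave phase shift.
Net: one phase inversion between the two reflected rays.
With one net inversion, constructive interference in reflection requires 2 n t = (m + ½) λ.
Minimum at m = 0: t = λ / (4 n) = 420 / (4 × 1.345) = 78.1 nm.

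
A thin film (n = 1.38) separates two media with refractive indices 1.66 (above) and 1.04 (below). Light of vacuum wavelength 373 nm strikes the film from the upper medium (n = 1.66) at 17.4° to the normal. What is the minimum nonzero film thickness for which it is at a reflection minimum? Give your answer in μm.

0.0724 μm

Ray reflecting at the top interface goes from n = 1.66 toward n = 1.38: no phase shift.
Ray reflecting at the bottom interface goes from n = 1.38 toward n = 1.04: no phase shift.
Zero or two π shifts → no net half-wave offset.
For minimum reflection here: 2 n t cos θ_r = (m + ½) λ.
Snell's law: 1.66 sin 17.4° = 1.38 sin θ_r → sin θ_r = 0.360, cos θ_r = 0.933.
Minimum at m = 0: t = λ / (4 n cos θ_r) = 373 / (4 × 1.38 × 0.933) = 72.4 nm.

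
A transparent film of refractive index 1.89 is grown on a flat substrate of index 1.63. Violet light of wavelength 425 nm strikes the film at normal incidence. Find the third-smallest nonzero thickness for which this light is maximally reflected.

281 nm

Ray reflecting at the top interface goes from n = 1.0 toward n = 1.89: a half-wave phase shift.
At the lower boundary (n = 1.89 to n = 1.63) the reflected ray undergoes no phase shift.
Net: one phase inversion between the two reflected rays.
With one net inversion, constructive interference in reflection requires 2 n t = (m + ½) λ.
The third-smallest nonzero thickness corresponds to m = 2: t = (m + ½) λ / (2 n) = 2.50 × 425 / (2 × 1.89) = 281 nm.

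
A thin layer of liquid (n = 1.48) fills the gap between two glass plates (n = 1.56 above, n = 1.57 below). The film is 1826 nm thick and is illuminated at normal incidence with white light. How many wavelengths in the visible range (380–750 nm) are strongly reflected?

Top surface (1.56 → 1.48): reflection off a lower-index medium gives no phase shift.
Ray reflecting at the bottom interface goes from n = 1.48 toward n = 1.57: a half-wave phase shift.
The two reflections differ by half a wavelength.
So the condition for constructive reflection is 2 n t = (m + ½) λ.
λ = 2 n t / (m + ½) = 5405 / (m + ½) nm.
m=6: 832 nm (IR); m=7: 721 nm (visible); m=8: 636 nm (visible); m=9: 569 nm (visible); m=10: 515 nm (visible); m=11: 470 nm (visible); m=12: 432 nm (visible); m=13: 400 nm (visible); m=14: 373 nm (UV).

7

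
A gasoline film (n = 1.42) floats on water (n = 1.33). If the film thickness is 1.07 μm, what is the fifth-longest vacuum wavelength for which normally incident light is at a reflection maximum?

Top surface (1.0 → 1.42): reflection off a higher-index medium gives a half-wave phase shift.
Ray reflecting at the bottom interface goes from n = 1.42 toward n = 1.33: no phase shift.
Exactly one π shift → a net half-wave offset.
So the condition for constructive reflection is 2 n t = (m + ½) λ.
λ = 2 n t / (m + ½). The fifth-longest wavelength is m = 4: λ = 2 × 1.42 × 1070 / 4.50 = 675 nm.

675 nm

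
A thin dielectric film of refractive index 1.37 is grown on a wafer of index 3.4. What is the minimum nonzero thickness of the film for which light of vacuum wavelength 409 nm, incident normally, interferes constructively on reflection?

149 nm

Ray reflecting at the top interface goes from n = 1.0 toward n = 1.37: a half-wave phase shift.
At the lower boundary (n = 1.37 to n = 3.4) the reflected ray undergoes a half-wave phase shift.
The two reflections carry the same phase change, so no net offset.
With no net inversion, constructive interference in reflection requires 2 n t = m λ.
Minimum nonzero at m = 1: t = λ / (2 n) = 409 / (2 × 1.37) = 149 nm.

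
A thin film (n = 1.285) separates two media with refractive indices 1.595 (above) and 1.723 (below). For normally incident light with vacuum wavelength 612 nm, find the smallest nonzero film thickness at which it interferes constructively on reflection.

At the upper boundary (n = 1.595 to n = 1.285) the reflected ray undergoes no phase shift.
Ray reflecting at the bottom interface goes from n = 1.285 toward n = 1.723: a half-wave phase shift.
Net: one phase inversion between the two reflected rays.
For strong reflection here: 2 n t = (m + ½) λ.
Minimum at m = 0: t = λ / (4 n) = 612 / (4 × 1.285) = 119 nm.

119 nm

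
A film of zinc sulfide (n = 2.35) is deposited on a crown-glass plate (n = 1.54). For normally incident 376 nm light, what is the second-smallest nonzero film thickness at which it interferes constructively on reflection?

120 nm

Top surface (1.0 → 2.35): reflection off a higher-index medium gives a half-wave phase shift.
At the lower boundary (n = 2.35 to n = 1.54) the reflected ray undergoes no phase shift.
The two reflections differ by half a wavelength.
For bright reflection here: 2 n t = (m + ½) λ.
The second-smallest nonzero thickness corresponds to m = 1: t = (m + ½) λ / (2 n) = 1.50 × 376 / (2 × 2.35) = 120 nm.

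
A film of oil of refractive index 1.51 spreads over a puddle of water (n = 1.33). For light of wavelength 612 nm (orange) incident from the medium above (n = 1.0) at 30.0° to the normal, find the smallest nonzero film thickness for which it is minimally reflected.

At the upper boundary (n = 1.0 to n = 1.51) the reflected ray undergoes a half-wave phase shift.
At the lower boundary (n = 1.51 to n = 1.33) the reflected ray undergoes no phase shift.
The two reflections differ by half a wavelength.
With one net inversion, destructive interference in reflection requires 2 n t cos θ_r = m λ.
Snell's law: 1.0 sin 30.0° = 1.51 sin θ_r → sin θ_r = 0.331, cos θ_r = 0.944.
Minimum nonzero at m = 1: t = λ / (2 n cos θ_r) = 612 / (2 × 1.51 × 0.944) = 215 nm.

215 nm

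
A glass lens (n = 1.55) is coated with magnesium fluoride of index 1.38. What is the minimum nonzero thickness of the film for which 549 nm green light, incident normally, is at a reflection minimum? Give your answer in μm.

0.0995 μm

Ray reflecting at the top interface goes from n = 1.0 toward n = 1.38: a half-wave phase shift.
Bottom surface (1.38 → 1.55): reflection off a higher-index medium gives a half-wave phase shift.
Zero or two π shifts → no net half-wave offset.
With no net inversion, destructive interference in reflection requires 2 n t = (m + ½) λ.
Minimum at m = 0: t = λ / (4 n) = 549 / (4 × 1.38) = 99.5 nm.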